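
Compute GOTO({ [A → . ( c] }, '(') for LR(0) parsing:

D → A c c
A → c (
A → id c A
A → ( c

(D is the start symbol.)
GOTO(I, '(') = CLOSURE({ [A → αX.β] : [A → α.Xβ] ∈ I, X = '(' })

Items with dot before '(', with the dot advanced:
  [A → . ( c] → [A → ( . c]
Closure adds nothing (no advanced item has the dot before a non-terminal).

GOTO = { [A → ( . c] }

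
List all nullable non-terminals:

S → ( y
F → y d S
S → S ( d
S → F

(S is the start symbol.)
There are no ε-productions, so no non-terminal can derive ε.
No non-terminals are nullable.

Answer: None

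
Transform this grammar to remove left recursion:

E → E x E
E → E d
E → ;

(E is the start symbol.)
E is directly left-recursive. The standard transformation for
  A → A α₁ | ... | A α_m | β₁ | ... | β_n
is
  A  → β₁ A' | ... | β_n A'
  A' → α₁ A' | ... | α_m A' | ε

E → ; becomes E → ; E'
E → E x E becomes E' → x E E'
E → E d becomes E' → d E'
Add E' → ε

Resulting grammar:
E → ; E'
E' → x E E'
E' → d E'
E' → ε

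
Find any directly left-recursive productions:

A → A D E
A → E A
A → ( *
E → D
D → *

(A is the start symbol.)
A → A D E: LEFT RECURSIVE (starts with A)
A → E A: starts with E
A → ( *: starts with '('
E → D: starts with D
D → *: starts with '*'

The grammar has direct left recursion on: A.

Answer: Yes, A is left-recursive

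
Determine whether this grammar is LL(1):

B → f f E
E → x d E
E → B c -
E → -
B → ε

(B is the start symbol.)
Yes, the grammar is LL(1).

A grammar is LL(1) if for each non-terminal N with multiple productions, the predict sets of those productions are pairwise disjoint, where PREDICT(N → α) = (FIRST(α) \ {ε}) ∪ (FOLLOW(N) if α ⇒* ε).

Relevant sets:
  FIRST(B) = { 'f', ε }
  FOLLOW(B) = { $, 'c' }

For B:
  PREDICT(B → f f E) = { 'f' }
  PREDICT(B → ε) = { $, 'c' }
For E:
  PREDICT(E → x d E) = { 'x' }
  PREDICT(E → B c '-') = { 'c', 'f' }
  PREDICT(E → '-') = { '-' }

All predict sets are disjoint. The grammar IS LL(1).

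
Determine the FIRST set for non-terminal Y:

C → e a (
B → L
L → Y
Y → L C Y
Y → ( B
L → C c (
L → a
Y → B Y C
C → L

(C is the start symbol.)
To compute FIRST(Y), examine every production with Y on the left-hand side, reading each right-hand side left to right until a non-nullable symbol is reached.

FIRST sets of the other non-terminals involved (by the same procedure, iterated to a fixed point):
  FIRST(L) = { '(', 'a', 'e' }
  FIRST(B) = { '(', 'a', 'e' }

From Y → L C Y:
  - L is a non-terminal: add FIRST(L) \ {ε} = { '(', 'a', 'e' }
    L is not nullable, so stop
From Y → ( B:
  - '(' is a terminal: add '(' and stop
From Y → B Y C:
  - B is a non-terminal: add FIRST(B) \ {ε} = { '(', 'a', 'e' }
    B is not nullable, so stop

Collecting: FIRST(Y) = { '(', 'a', 'e' }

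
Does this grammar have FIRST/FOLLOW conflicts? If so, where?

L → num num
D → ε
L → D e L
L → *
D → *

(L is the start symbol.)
No FIRST/FOLLOW conflicts.

Nullable non-terminals: D.

D: nullable alternative(s) D → ε; FOLLOW(D) = { 'e' }
  D → ε: FIRST \ {ε} = { } — this is the only nullable alternative, skip
  D → *: FIRST \ {ε} = { '*' } — disjoint from FOLLOW(D)

L has no nullable alternative, so no FIRST/FOLLOW check is needed there.

No FIRST/FOLLOW conflicts found.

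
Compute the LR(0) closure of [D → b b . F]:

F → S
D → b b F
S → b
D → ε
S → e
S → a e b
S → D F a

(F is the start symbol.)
To compute CLOSURE, for each item [A → α.Bβ] where B is a non-terminal, add [B → .γ] for all productions B → γ; repeat for the newly added items until nothing changes.

Start with: [D → b b . F]
  [D → b b . F] has the dot before F: add [F → . S]
  [F → . S] has the dot before S: add [S → . b], [S → . e], [S → . a e b], [S → . D F a]
  [S → . D F a] has the dot before D: add [D → . b b F], [D → .]
No further items can be added.

CLOSURE = { [D → . b b F], [D → .], [D → b b . F], [F → . S], [S → . D F a], [S → . a e b], [S → . b], [S → . e] }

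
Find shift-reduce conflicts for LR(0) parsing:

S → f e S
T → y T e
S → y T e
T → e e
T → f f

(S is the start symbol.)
No shift-reduce conflicts

Augment with S' → S and build the canonical LR(0) collection (I0 = CLOSURE({[S' → . S]}), then GOTO on every symbol after a dot until no new states appear). It has 15 states:
  I0: { [S → . f e S], [S → . y T e], [S' → . S] }  — shift
  I1: { [S' → S .] }  — accept
  I2: { [S → f . e S] }  — shift
  I3: { [S → y . T e], [T → . e e], [T → . f f], [T → . y T e] }  — shift
  I4: { [S → y T . e] }  — shift
  I5: { [T → e . e] }  — shift
  I6: { [T → f . f] }  — shift
  I7: { [T → . e e], [T → . f f], [T → . y T e], [T → y . T e] }  — shift
  I8: { [T → y T . e] }  — shift
  I9: { [T → y T e .] }  — reduce
  I10: { [T → f f .] }  — reduce
  I11: { [T → e e .] }  — reduce
  I12: { [S → y T e .] }  — reduce
  I13: { [S → . f e S], [S → . y T e], [S → f e . S] }  — shift
  I14: { [S → f e S .] }  — reduce

No state contains both a complete item and a shift item.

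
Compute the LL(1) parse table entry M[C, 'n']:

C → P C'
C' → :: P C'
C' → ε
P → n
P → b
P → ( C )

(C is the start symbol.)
To find M[C, 'n'], we find productions for C where 'n' is in the predict set (PREDICT(N → α) = (FIRST(α) \ {ε}) ∪ (FOLLOW(N) if α ⇒* ε)).

Relevant sets:
  FIRST(P) = { '(', 'b', 'n' }

C → P C': PREDICT = { '(', 'b', 'n' }
  'n' is in predict set, so this production goes in M[C, 'n']

M[C, 'n'] = C → P C'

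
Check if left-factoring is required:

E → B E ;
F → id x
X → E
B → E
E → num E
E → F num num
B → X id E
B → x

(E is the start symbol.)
No, left-factoring is not needed

Left-factoring is needed when two productions for the same non-terminal
share a common prefix on the right-hand side.

Productions for E:
  E → B E ;
  E → num E
  E → F num num
Productions for B:
  B → E
  B → X id E
  B → x

No common prefixes found.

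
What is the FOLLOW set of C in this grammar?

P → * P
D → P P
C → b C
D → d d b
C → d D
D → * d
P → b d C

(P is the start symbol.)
In C → b C: C is at the end; this adds FOLLOW(C) to itself — nothing new
In P → b d C: C is at the end, add FOLLOW(P)

The FOLLOW sets referred to above (computed the same way, to a fixed point):
  FOLLOW(P) = { $, '*', 'b' }

Taking the union: FOLLOW(C) = { $, '*', 'b' }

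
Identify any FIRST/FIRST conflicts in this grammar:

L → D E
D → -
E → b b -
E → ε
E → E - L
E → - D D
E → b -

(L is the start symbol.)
Yes. E → b b '-' / E → E '-' L on { 'b' }; E → b b '-' / E → b '-' on { 'b' }; E → E '-' L / E → '-' D D on { '-' }; E → E '-' L / E → b '-' on { 'b' }

FIRST sets of the non-terminals at (or reachable through a nullable prefix from) the front of some alternative:
  FIRST(E) = { '-', 'b', ε }

Productions for E:
  E → b b -: FIRST = { 'b' }
  E → ε: FIRST = { ε }
  E → E - L: FIRST = { '-', 'b' }
  E → - D D: FIRST = { '-' }
  E → b -: FIRST = { 'b' }
L, D have only one production, so no FIRST/FIRST conflict is possible there.

Conflict for E: E → b b - and E → E - L
  Overlap: { 'b' }
Conflict for E: E → b b - and E → b -
  Overlap: { 'b' }
Conflict for E: E → E - L and E → - D D
  Overlap: { '-' }
Conflict for E: E → E - L and E → b -
  Overlap: { 'b' }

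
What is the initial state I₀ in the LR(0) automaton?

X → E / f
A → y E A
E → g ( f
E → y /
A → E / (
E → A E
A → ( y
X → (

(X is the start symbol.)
{ [A → . ( y], [A → . E / (], [A → . y E A], [E → . A E], [E → . g ( f], [E → . y /], [X → . (], [X → . E / f], [X' → . X] }

First, augment the grammar with X' → X
I₀ = CLOSURE({ [X' → . X] }):
  [X' → . X] has the dot before X: add [X → . E / f], [X → . (]
  [X → . E / f] has the dot before E: add [E → . g ( f], [E → . y /], [E → . A E]
  [E → . A E] has the dot before A: add [A → . y E A], [A → . E / (], [A → . ( y]
No further items can be added.

I₀ = { [A → . ( y], [A → . E / (], [A → . y E A], [E → . A E], [E → . g ( f], [E → . y /], [X → . (], [X → . E / f], [X' → . X] }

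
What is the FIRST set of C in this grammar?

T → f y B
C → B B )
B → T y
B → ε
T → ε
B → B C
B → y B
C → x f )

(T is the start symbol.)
{ ')', 'f', 'x', 'y' }

FIRST sets of the other non-terminals involved (by the same procedure, iterated to a fixed point):
  FIRST(B) = { ')', 'f', 'x', 'y', ε }

From C → B B ):
  - B is a non-terminal: add FIRST(B) \ {ε} = { ')', 'f', 'x', 'y' }
    B is nullable, so continue to the next symbol
  - B is a non-terminal: add FIRST(B) \ {ε} = { ')', 'f', 'x', 'y' }
    B is nullable, so continue to the next symbol
  - ')' is a terminal: add ')' and stop
From C → x f ):
  - x is a terminal: add 'x' and stop

Collecting: FIRST(C) = { ')', 'f', 'x', 'y' }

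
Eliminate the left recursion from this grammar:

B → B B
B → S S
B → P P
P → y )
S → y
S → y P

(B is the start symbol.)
B → S S B'
B → P P B'
B' → B B'
B' → ε
P → y )
S → y
S → y P

B is directly left-recursive. The standard transformation for
  A → A α₁ | ... | A α_m | β₁ | ... | β_n
is
  A  → β₁ A' | ... | β_n A'
  A' → α₁ A' | ... | α_m A' | ε

B → S S becomes B → S S B'
B → P P becomes B → P P B'
B → B B becomes B' → B B'
Add B' → ε

Productions for other non-terminals are unchanged:
  P → y )
  S → y
  S → y P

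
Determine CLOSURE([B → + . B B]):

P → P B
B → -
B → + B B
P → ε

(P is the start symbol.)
{ [B → + . B B], [B → . + B B], [B → . -] }

Start with: [B → + . B B]
  [B → + . B B] has the dot before B: add [B → . -], [B → . + B B]
No further items can be added.

CLOSURE = { [B → + . B B], [B → . + B B], [B → . -] }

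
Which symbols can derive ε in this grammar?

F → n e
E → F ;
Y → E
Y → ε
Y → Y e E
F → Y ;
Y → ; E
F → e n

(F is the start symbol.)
{ 'Y' }

A non-terminal is nullable if it can derive ε (the empty string): either it has an ε-production, or it has a production whose right-hand side consists entirely of nullable non-terminals.

ε-productions: Y → ε
So Y is immediately nullable.
No further non-terminal can be added: every production for the remaining non-terminals contains a terminal or a non-nullable non-terminal.
Nullable = { 'Y' }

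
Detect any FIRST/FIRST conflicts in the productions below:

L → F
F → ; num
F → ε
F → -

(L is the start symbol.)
No FIRST/FIRST conflicts.

Productions for F:
  F → ; num: FIRST = { ';' }
  F → ε: FIRST = { ε }
  F → -: FIRST = { '-' }
L has only one production, so no FIRST/FIRST conflict is possible there.

All alternatives of each non-terminal have pairwise disjoint FIRST sets.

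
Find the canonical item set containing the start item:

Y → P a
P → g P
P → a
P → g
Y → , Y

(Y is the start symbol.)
{ [P → . a], [P → . g P], [P → . g], [Y → . , Y], [Y → . P a], [Y' → . Y] }

First, augment the grammar with Y' → Y
I₀ = CLOSURE({ [Y' → . Y] }):
  [Y' → . Y] has the dot before Y: add [Y → . P a], [Y → . , Y]
  [Y → . P a] has the dot before P: add [P → . g P], [P → . a], [P → . g]
No further items can be added.

I₀ = { [P → . a], [P → . g P], [P → . g], [Y → . , Y], [Y → . P a], [Y' → . Y] }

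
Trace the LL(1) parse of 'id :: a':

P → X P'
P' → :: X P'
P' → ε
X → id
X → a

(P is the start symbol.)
Stack is shown with the top on the left.

Stack      Input      Action
----------------------------
P $        id :: a $  output P → X P'
X P' $     id :: a $  output X → id
id P' $    id :: a $  match 'id'
P' $       :: a $     output P' → :: X P'
:: X P' $  :: a $     match '::'
X P' $     a $        output X → a
a P' $     a $        match 'a'
P' $       $          output P' → ε
$          $          accept

The string is accepted.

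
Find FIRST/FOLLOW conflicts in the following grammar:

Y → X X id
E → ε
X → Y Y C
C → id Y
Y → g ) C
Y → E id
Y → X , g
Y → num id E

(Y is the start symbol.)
A FIRST/FOLLOW conflict occurs when a non-terminal N has a nullable alternative N → β (β ⇒* ε) and another alternative N → α with FIRST(α) ∩ FOLLOW(N) ≠ ∅: on such a lookahead the parser cannot decide between expanding α and letting N vanish via β.

Nullable non-terminals: E.
E has a nullable alternative but only one production, so nothing to check.

C, X, Y have no nullable alternative, so no FIRST/FOLLOW check is needed there.

No FIRST/FOLLOW conflicts found.

Answer: No FIRST/FOLLOW conflicts.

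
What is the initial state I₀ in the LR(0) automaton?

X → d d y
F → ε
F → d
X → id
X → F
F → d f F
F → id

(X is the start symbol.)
{ [F → . d f F], [F → . d], [F → . id], [F → .], [X → . F], [X → . d d y], [X → . id], [X' → . X] }

First, augment the grammar with X' → X
I₀ = CLOSURE({ [X' → . X] }):
  [X' → . X] has the dot before X: add [X → . d d y], [X → . id], [X → . F]
  [X → . F] has the dot before F: add [F → .], [F → . d], [F → . d f F], [F → . id]
No further items can be added.

I₀ = { [F → . d f F], [F → . d], [F → . id], [F → .], [X → . F], [X → . d d y], [X → . id], [X' → . X] }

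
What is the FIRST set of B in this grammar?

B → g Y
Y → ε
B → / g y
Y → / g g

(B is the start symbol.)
{ '/', 'g' }

To compute FIRST(B), examine every production with B on the left-hand side, reading each right-hand side left to right until a non-nullable symbol is reached.

From B → g Y:
  - g is a terminal: add 'g' and stop
From B → / g y:
  - '/' is a terminal: add '/' and stop

Collecting: FIRST(B) = { '/', 'g' }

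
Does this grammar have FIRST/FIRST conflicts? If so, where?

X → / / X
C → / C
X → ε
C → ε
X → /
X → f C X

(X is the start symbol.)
Yes. X → '/' '/' X / X → '/' on { '/' }

A FIRST/FIRST conflict occurs when two productions N → α and N → β for the same non-terminal have FIRST(α) ∩ FIRST(β) ≠ ∅ (with ε ∈ FIRST of a nullable right-hand side, so two nullable alternatives also conflict).

Productions for X:
  X → / / X: FIRST = { '/' }
  X → ε: FIRST = { ε }
  X → /: FIRST = { '/' }
  X → f C X: FIRST = { 'f' }
Productions for C:
  C → / C: FIRST = { '/' }
  C → ε: FIRST = { ε }

Conflict for X: X → / / X and X → /
  Overlap: { '/' }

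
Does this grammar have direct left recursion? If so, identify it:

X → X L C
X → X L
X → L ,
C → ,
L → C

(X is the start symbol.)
Direct left recursion occurs when N → N α for some non-terminal N (the right-hand side begins with the left-hand side itself).

X → X L C: LEFT RECURSIVE (starts with X)
X → X L: LEFT RECURSIVE (starts with X)
X → L ,: starts with L
C → ,: starts with ','
L → C: starts with C

The grammar has direct left recursion on: X.

Answer: Yes, X is left-recursive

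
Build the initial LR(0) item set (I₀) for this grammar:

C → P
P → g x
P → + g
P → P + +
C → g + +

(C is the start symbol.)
First, augment the grammar with C' → C
I₀ = CLOSURE({ [C' → . C] }):
  [C' → . C] has the dot before C: add [C → . P], [C → . g + +]
  [C → . P] has the dot before P: add [P → . g x], [P → . + g], [P → . P + +]
No further items can be added.

I₀ = { [C → . P], [C → . g + +], [C' → . C], [P → . + g], [P → . P + +], [P → . g x] }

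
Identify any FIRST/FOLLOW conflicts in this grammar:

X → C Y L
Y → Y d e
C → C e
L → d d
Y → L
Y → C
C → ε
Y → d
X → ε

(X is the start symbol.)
Yes. Y → Y d e with FOLLOW(Y) on { 'd' }; Y → L with FOLLOW(Y) on { 'd' }; Y → d with FOLLOW(Y) on { 'd' }; C → C e with FOLLOW(C) on { 'e' }

Nullable non-terminals: C, X, Y.
FIRST sets used below: FIRST(C) = { 'e', ε }, FIRST(Y) = { 'd', 'e', ε }, FIRST(L) = { 'd' }

C: nullable alternative(s) C → ε; FOLLOW(C) = { 'd', 'e' }
  C → C e: FIRST \ {ε} = { 'e' } — overlaps FOLLOW(C) on { 'e' }: CONFLICT
  C → ε: FIRST \ {ε} = { } — this is the only nullable alternative, skip

X: nullable alternative(s) X → ε; FOLLOW(X) = { $ }
  X → C Y L: FIRST \ {ε} = { 'd', 'e' } — disjoint from FOLLOW(X)
  X → ε: FIRST \ {ε} = { } — this is the only nullable alternative, skip

Y: nullable alternative(s) Y → C; FOLLOW(Y) = { 'd' }
  Y → Y d e: FIRST \ {ε} = { 'd', 'e' } — overlaps FOLLOW(Y) on { 'd' }: CONFLICT
  Y → L: FIRST \ {ε} = { 'd' } — overlaps FOLLOW(Y) on { 'd' }: CONFLICT
  Y → C: FIRST \ {ε} = { 'e' } — this is the only nullable alternative, skip
  Y → d: FIRST \ {ε} = { 'd' } — overlaps FOLLOW(Y) on { 'd' }: CONFLICT

L has no nullable alternative, so no FIRST/FOLLOW check is needed there.

So the grammar has 4 FIRST/FOLLOW conflicts (marked CONFLICT above).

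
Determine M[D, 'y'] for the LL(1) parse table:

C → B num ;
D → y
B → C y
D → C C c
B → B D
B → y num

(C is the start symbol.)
D → y, D → C C c

To find M[D, 'y'], we find productions for D where 'y' is in the predict set (PREDICT(N → α) = (FIRST(α) \ {ε}) ∪ (FOLLOW(N) if α ⇒* ε)).

Relevant sets:
  FIRST(C) = { 'y' }

D → y: PREDICT = { 'y' }
  'y' is in predict set, so this production goes in M[D, 'y']
D → C C c: PREDICT = { 'y' }
  'y' is in predict set, so this production goes in M[D, 'y']

M[D, 'y'] = D → y, D → C C c  (a multiply-defined cell — the grammar is not LL(1))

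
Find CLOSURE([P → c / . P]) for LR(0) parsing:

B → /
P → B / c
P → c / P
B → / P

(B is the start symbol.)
{ [B → . / P], [B → . /], [P → . B / c], [P → . c / P], [P → c / . P] }

To compute CLOSURE, for each item [A → α.Bβ] where B is a non-terminal, add [B → .γ] for all productions B → γ; repeat for the newly added items until nothing changes.

Start with: [P → c / . P]
  [P → c / . P] has the dot before P: add [P → . B / c], [P → . c / P]
  [P → . B / c] has the dot before B: add [B → . /], [B → . / P]
No further items can be added.

CLOSURE = { [B → . / P], [B → . /], [P → . B / c], [P → . c / P], [P → c / . P] }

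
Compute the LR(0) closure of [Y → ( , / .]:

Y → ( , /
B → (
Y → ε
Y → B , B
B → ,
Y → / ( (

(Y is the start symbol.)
{ [Y → ( , / .] }

Start with: [Y → ( , / .]
The dot is at the end, so nothing is added.

CLOSURE = { [Y → ( , / .] }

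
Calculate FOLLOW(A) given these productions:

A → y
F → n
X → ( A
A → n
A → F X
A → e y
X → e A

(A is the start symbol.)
To compute FOLLOW(A), find every occurrence of A on a right-hand side N → α A β: add FIRST(β) \ {ε}, and if β is empty or nullable also add FOLLOW(N). Iterate to a fixed point.

A is the start symbol, so $ ∈ FOLLOW(A).
In X → ( A: A is at the end, add FOLLOW(X)
In X → e A: A is at the end, add FOLLOW(X)

The FOLLOW sets referred to above (computed the same way, to a fixed point):
  FOLLOW(X) = { $ }

Taking the union: FOLLOW(A) = { $ }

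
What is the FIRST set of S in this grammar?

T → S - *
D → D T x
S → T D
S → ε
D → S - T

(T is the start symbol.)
To compute FIRST(S), examine every production with S on the left-hand side, reading each right-hand side left to right until a non-nullable symbol is reached.

FIRST sets of the other non-terminals involved (by the same procedure, iterated to a fixed point):
  FIRST(T) = { '-' }

From S → T D:
  - T is a non-terminal: add FIRST(T) \ {ε} = { '-' }
    T is not nullable, so stop
From S → ε:
  - ε-production, so ε ∈ FIRST(S)

Collecting: FIRST(S) = { '-', ε }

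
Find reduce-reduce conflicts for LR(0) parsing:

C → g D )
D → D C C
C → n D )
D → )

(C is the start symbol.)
No reduce-reduce conflicts

A reduce-reduce conflict occurs when an LR(0) state has two complete items [A → α .] and [B → β .] — both call for a reduction, and with no lookahead the parser cannot choose between them.

Augment with C' → C and build the canonical LR(0) collection (I0 = CLOSURE({[C' → . C]}), then GOTO on every symbol after a dot until no new states appear). It has 11 states:
  I0: { [C → . g D )], [C → . n D )], [C' → . C] }  — shift
  I1: { [C' → C .] }  — accept
  I2: { [C → g . D )], [D → . )], [D → . D C C] }  — shift
  I3: { [C → n . D )], [D → . )], [D → . D C C] }  — shift
  I4: { [D → ) .] }  — reduce
  I5: { [C → . g D )], [C → . n D )], [C → n D . )], [D → D . C C] }  — shift
  I6: { [C → n D ) .] }  — reduce
  I7: { [C → . g D )], [C → . n D )], [D → D C . C] }  — shift
  I8: { [D → D C C .] }  — reduce
  I9: { [C → . g D )], [C → . n D )], [C → g D . )], [D → D . C C] }  — shift
  I10: { [C → g D ) .] }  — reduce

No state contains more than one complete item.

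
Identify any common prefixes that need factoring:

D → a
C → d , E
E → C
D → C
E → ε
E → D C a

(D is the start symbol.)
No, left-factoring is not needed

Left-factoring is needed when two productions for the same non-terminal
share a common prefix on the right-hand side.

Productions for D:
  D → a
  D → C
Productions for E:
  E → C
  E → ε
  E → D C a

No common prefixes found.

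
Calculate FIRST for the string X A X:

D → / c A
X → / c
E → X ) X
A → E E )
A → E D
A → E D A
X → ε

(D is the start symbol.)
{ ')', '/' }

FIRST sets of the non-terminals involved (from the grammar, by fixed-point iteration):
  FIRST(X) = { '/', ε }
  FIRST(A) = { ')', '/' }

To compute FIRST(X A X), process the symbols left to right:
Symbol X is a non-terminal. Add FIRST(X) \ {ε} = { '/' }
X is nullable (ε ∈ FIRST(X)), continue to the next symbol.
Symbol A is a non-terminal. Add FIRST(A) \ {ε} = { ')', '/' }
A is not nullable (ε ∉ FIRST(A)), so stop here.
FIRST(X A X) = { ')', '/' }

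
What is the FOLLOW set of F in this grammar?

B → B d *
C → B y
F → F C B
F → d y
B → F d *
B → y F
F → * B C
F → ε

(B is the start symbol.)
{ $, '*', 'd', 'y' }

In F → F C B: F is followed by C B, add FIRST(C B) \ {ε} = { '*', 'd', 'y' }
In B → F d *: F is followed by d '*', add FIRST(d '*') \ {ε} = { 'd' }
In B → y F: F is at the end, add FOLLOW(B)

The FOLLOW sets referred to above (computed the same way, to a fixed point):
  FOLLOW(B) = { $, '*', 'd', 'y' }

Taking the union: FOLLOW(F) = { $, '*', 'd', 'y' }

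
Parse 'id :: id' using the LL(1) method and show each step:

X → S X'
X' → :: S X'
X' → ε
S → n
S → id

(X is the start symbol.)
LL(1) parsing maintains a stack (initially the start symbol over $) and the input. At each step: if the stack top is a terminal, match it against the current input token; if it is a non-terminal N, replace it with the RHS of M[N, lookahead] (the unique production whose predict set contains the lookahead).

Stack is shown with the top on the left.

Stack      Input       Action
-----------------------------
X $        id :: id $  output X → S X'
S X' $     id :: id $  output S → id
id X' $    id :: id $  match 'id'
X' $       :: id $     output X' → :: S X'
:: S X' $  :: id $     match '::'
S X' $     id $        output S → id
id X' $    id $        match 'id'
X' $       $           output X' → ε
$          $           accept

The string is accepted.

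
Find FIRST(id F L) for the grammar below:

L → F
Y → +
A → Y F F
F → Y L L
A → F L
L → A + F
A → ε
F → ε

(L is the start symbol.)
To compute FIRST(id F L), process the symbols left to right:
Symbol id is a terminal. Add 'id' and stop.
FIRST(id F L) = { 'id' }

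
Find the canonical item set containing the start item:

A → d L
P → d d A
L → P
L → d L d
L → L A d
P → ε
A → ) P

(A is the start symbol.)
First, augment the grammar with A' → A
I₀ = CLOSURE({ [A' → . A] }):
  [A' → . A] has the dot before A: add [A → . d L], [A → . ) P]
No further items can be added.

I₀ = { [A → . ) P], [A → . d L], [A' → . A] }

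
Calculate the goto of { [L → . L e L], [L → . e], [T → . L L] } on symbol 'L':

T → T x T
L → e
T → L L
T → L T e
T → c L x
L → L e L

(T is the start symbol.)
GOTO(I, 'L') = CLOSURE({ [A → αX.β] : [A → α.Xβ] ∈ I, X = 'L' })

Items with dot before 'L', with the dot advanced:
  [L → . L e L] → [L → L . e L]
  [T → . L L] → [T → L . L]
Closure of the advanced items:
  [T → L . L] has the dot before L: add [L → . e], [L → . L e L]

GOTO = { [L → . L e L], [L → . e], [L → L . e L], [T → L . L] }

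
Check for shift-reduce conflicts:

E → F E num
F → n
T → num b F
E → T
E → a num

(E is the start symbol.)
No shift-reduce conflicts

Augment with E' → E and build the canonical LR(0) collection (I0 = CLOSURE({[E' → . E]}), then GOTO on every symbol after a dot until no new states appear). It has 12 states:
  I0: { [E → . F E num], [E → . T], [E → . a num], [E' → . E], [F → . n], [T → . num b F] }  — shift
  I1: { [E' → E .] }  — accept
  I2: { [E → . F E num], [E → . T], [E → . a num], [E → F . E num], [F → . n], [T → . num b F] }  — shift
  I3: { [E → T .] }  — reduce
  I4: { [E → a . num] }  — shift
  I5: { [F → n .] }  — reduce
  I6: { [T → num . b F] }  — shift
  I7: { [F → . n], [T → num b . F] }  — shift
  I8: { [T → num b F .] }  — reduce
  I9: { [E → a num .] }  — reduce
  I10: { [E → F E . num] }  — shift
  I11: { [E → F E num .] }  — reduce

No state contains both a complete item and a shift item.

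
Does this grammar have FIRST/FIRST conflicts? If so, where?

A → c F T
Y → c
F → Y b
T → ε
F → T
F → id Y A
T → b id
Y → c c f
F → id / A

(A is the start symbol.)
Yes. Y → c / Y → c c f on { 'c' }; F → id Y A / F → id '/' A on { 'id' }

A FIRST/FIRST conflict occurs when two productions N → α and N → β for the same non-terminal have FIRST(α) ∩ FIRST(β) ≠ ∅ (with ε ∈ FIRST of a nullable right-hand side, so two nullable alternatives also conflict).

FIRST sets of the non-terminals at (or reachable through a nullable prefix from) the front of some alternative:
  FIRST(Y) = { 'c' }
  FIRST(T) = { 'b', ε }

Productions for Y:
  Y → c: FIRST = { 'c' }
  Y → c c f: FIRST = { 'c' }
Productions for F:
  F → Y b: FIRST = { 'c' }
  F → T: FIRST = { 'b', ε }
  F → id Y A: FIRST = { 'id' }
  F → id / A: FIRST = { 'id' }
Productions for T:
  T → ε: FIRST = { ε }
  T → b id: FIRST = { 'b' }
A has only one production, so no FIRST/FIRST conflict is possible there.

Conflict for Y: Y → c and Y → c c f
  Overlap: { 'c' }
Conflict for F: F → id Y A and F → id / A
  Overlap: { 'id' }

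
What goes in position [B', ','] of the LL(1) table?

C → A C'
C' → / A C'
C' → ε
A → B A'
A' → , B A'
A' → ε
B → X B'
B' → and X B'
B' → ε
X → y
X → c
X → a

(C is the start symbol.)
To find M[B', ','], we find productions for B' where ',' is in the predict set (PREDICT(N → α) = (FIRST(α) \ {ε}) ∪ (FOLLOW(N) if α ⇒* ε)).

Relevant sets:
  FOLLOW(B') = { $, ',', '/' }

B' → and X B': PREDICT = { 'and' }
B' → ε: PREDICT = { $, ',', '/' }
  ',' is in predict set, so this production goes in M[B', ',']

M[B', ','] = B' → ε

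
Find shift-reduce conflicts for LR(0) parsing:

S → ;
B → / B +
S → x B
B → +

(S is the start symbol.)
No shift-reduce conflicts

A shift-reduce conflict occurs when an LR(0) state has both:
  - a complete (reduce) item [A → α .] (dot at the end), and
  - a shift item [B → β . c γ] (dot before a terminal).

Augment with S' → S and build the canonical LR(0) collection (I0 = CLOSURE({[S' → . S]}), then GOTO on every symbol after a dot until no new states appear). It has 9 states:
  I0: { [S → . ;], [S → . x B], [S' → . S] }  — shift
  I1: { [S → ; .] }  — reduce
  I2: { [S' → S .] }  — accept
  I3: { [B → . +], [B → . / B +], [S → x . B] }  — shift
  I4: { [B → + .] }  — reduce
  I5: { [B → . +], [B → . / B +], [B → / . B +] }  — shift
  I6: { [S → x B .] }  — reduce
  I7: { [B → / B . +] }  — shift
  I8: { [B → / B + .] }  — reduce

No state contains both a complete item and a shift item.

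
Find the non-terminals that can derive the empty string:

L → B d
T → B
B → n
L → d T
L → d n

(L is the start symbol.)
There are no ε-productions, so no non-terminal can derive ε.
No non-terminals are nullable.

Answer: None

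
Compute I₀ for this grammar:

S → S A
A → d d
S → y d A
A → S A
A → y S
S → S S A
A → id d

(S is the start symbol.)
{ [S → . S A], [S → . S S A], [S → . y d A], [S' → . S] }

First, augment the grammar with S' → S
I₀ = CLOSURE({ [S' → . S] }):
  [S' → . S] has the dot before S: add [S → . S A], [S → . y d A], [S → . S S A]
No further items can be added.

I₀ = { [S → . S A], [S → . S S A], [S → . y d A], [S' → . S] }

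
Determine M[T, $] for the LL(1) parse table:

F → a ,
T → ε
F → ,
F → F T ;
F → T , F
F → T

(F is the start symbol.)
To find M[T, $], we find productions for T where $ is in the predict set (PREDICT(N → α) = (FIRST(α) \ {ε}) ∪ (FOLLOW(N) if α ⇒* ε)).

Relevant sets:
  FOLLOW(T) = { $, ',', ';' }

T → ε: PREDICT = { $, ',', ';' }
  $ is in predict set, so this production goes in M[T, $]

M[T, $] = T → ε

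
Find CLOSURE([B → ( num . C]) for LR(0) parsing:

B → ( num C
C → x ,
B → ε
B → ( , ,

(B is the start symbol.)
To compute CLOSURE, for each item [A → α.Bβ] where B is a non-terminal, add [B → .γ] for all productions B → γ; repeat for the newly added items until nothing changes.

Start with: [B → ( num . C]
  [B → ( num . C] has the dot before C: add [C → . x ,]
No further items can be added.

CLOSURE = { [B → ( num . C], [C → . x ,] }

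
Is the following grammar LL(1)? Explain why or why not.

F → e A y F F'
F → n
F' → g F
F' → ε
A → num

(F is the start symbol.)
Relevant sets:
  FOLLOW(F') = { $, 'g' }

For F:
  PREDICT(F → e A y F F') = { 'e' }
  PREDICT(F → n) = { 'n' }
For F':
  PREDICT(F' → g F) = { 'g' }
  PREDICT(F' → ε) = { $, 'g' }
A has a single production, so nothing to check there.

Conflict found: Predict set conflict for F': { 'g' }
The grammar is NOT LL(1).

Answer: No. Predict set conflict for F': { 'g' }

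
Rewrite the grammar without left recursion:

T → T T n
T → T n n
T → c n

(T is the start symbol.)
T → c n T'
T' → T n T'
T' → n n T'
T' → ε

T is directly left-recursive. The standard transformation for
  A → A α₁ | ... | A α_m | β₁ | ... | β_n
is
  A  → β₁ A' | ... | β_n A'
  A' → α₁ A' | ... | α_m A' | ε

T → c n becomes T → c n T'
T → T T n becomes T' → T n T'
T → T n n becomes T' → n n T'
Add T' → ε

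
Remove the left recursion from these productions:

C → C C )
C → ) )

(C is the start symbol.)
C → ) ) C'
C' → C ) C'
C' → ε

C is directly left-recursive. The standard transformation for
  A → A α₁ | ... | A α_m | β₁ | ... | β_n
is
  A  → β₁ A' | ... | β_n A'
  A' → α₁ A' | ... | α_m A' | ε

C → ) ) becomes C → ) ) C'
C → C C ) becomes C' → C ) C'
Add C' → ε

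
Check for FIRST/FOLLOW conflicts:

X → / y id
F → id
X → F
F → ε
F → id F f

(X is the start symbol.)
No FIRST/FOLLOW conflicts.

A FIRST/FOLLOW conflict occurs when a non-terminal N has a nullable alternative N → β (β ⇒* ε) and another alternative N → α with FIRST(α) ∩ FOLLOW(N) ≠ ∅: on such a lookahead the parser cannot decide between expanding α and letting N vanish via β.

Nullable non-terminals: F, X.
FIRST sets used below: FIRST(F) = { 'id', ε }

F: nullable alternative(s) F → ε; FOLLOW(F) = { $, 'f' }
  F → id: FIRST \ {ε} = { 'id' } — disjoint from FOLLOW(F)
  F → ε: FIRST \ {ε} = { } — this is the only nullable alternative, skip
  F → id F f: FIRST \ {ε} = { 'id' } — disjoint from FOLLOW(F)

X: nullable alternative(s) X → F; FOLLOW(X) = { $ }
  X → / y id: FIRST \ {ε} = { '/' } — disjoint from FOLLOW(X)
  X → F: FIRST \ {ε} = { 'id' } — this is the only nullable alternative, skip

No FIRST/FOLLOW conflicts found.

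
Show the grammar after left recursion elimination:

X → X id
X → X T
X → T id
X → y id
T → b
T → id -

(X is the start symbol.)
X → T id X'
X → y id X'
X' → id X'
X' → T X'
X' → ε
T → b
T → id -

X is directly left-recursive. The standard transformation for
  A → A α₁ | ... | A α_m | β₁ | ... | β_n
is
  A  → β₁ A' | ... | β_n A'
  A' → α₁ A' | ... | α_m A' | ε

X → T id becomes X → T id X'
X → y id becomes X → y id X'
X → X id becomes X' → id X'
X → X T becomes X' → T X'
Add X' → ε

Productions for other non-terminals are unchanged:
  T → b
  T → id -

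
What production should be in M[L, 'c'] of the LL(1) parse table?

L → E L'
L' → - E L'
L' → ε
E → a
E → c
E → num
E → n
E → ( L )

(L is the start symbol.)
To find M[L, 'c'], we find productions for L where 'c' is in the predict set (PREDICT(N → α) = (FIRST(α) \ {ε}) ∪ (FOLLOW(N) if α ⇒* ε)).

Relevant sets:
  FIRST(E) = { '(', 'a', 'c', 'n', 'num' }

L → E L': PREDICT = { '(', 'a', 'c', 'n', 'num' }
  'c' is in predict set, so this production goes in M[L, 'c']

M[L, 'c'] = L → E L'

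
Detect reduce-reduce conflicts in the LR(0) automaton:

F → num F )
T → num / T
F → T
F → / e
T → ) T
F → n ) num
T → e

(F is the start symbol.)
A reduce-reduce conflict occurs when an LR(0) state has two complete items [A → α .] and [B → β .] — both call for a reduction, and with no lookahead the parser cannot choose between them.

Augment with F' → F and build the canonical LR(0) collection (I0 = CLOSURE({[F' → . F]}), then GOTO on every symbol after a dot until no new states appear). It has 19 states:
  I0: { [F → . / e], [F → . T], [F → . n ) num], [F → . num F )], [F' → . F], [T → . ) T], [T → . e], [T → . num / T] }  — shift
  I1: { [T → ) . T], [T → . ) T], [T → . e], [T → . num / T] }  — shift
  I2: { [F → / . e] }  — shift
  I3: { [F' → F .] }  — accept
  I4: { [F → T .] }  — reduce
  I5: { [T → e .] }  — reduce
  I6: { [F → n . ) num] }  — shift
  I7: { [F → . / e], [F → . T], [F → . n ) num], [F → . num F )], [F → num . F )], [T → . ) T], [T → . e], [T → . num / T], [T → num . / T] }  — shift
  I8: { [F → / . e], [T → . ) T], [T → . e], [T → . num / T], [T → num / . T] }  — shift
  I9: { [F → num F . )] }  — shift
  I10: { [F → num F ) .] }  — reduce
  I11: { [T → num / T .] }  — reduce
  I12: { [F → / e .], [T → e .] }  — 2 reduces
  I13: { [T → num . / T] }  — shift
  I14: { [T → . ) T], [T → . e], [T → . num / T], [T → num / . T] }  — shift
  I15: { [F → n ) . num] }  — shift
  I16: { [F → n ) num .] }  — reduce
  I17: { [F → / e .] }  — reduce
  I18: { [T → ) T .] }  — reduce

I12 contains complete items [F → / e .], [T → e .] — reduce-reduce conflict.

Answer: Yes — I12: [F → / e .] vs [T → e .]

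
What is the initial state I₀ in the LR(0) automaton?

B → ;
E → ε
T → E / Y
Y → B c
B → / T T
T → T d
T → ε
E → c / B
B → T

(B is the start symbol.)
{ [B → . / T T], [B → . ;], [B → . T], [B' → . B], [E → . c / B], [E → .], [T → . E / Y], [T → . T d], [T → .] }

First, augment the grammar with B' → B
I₀ = CLOSURE({ [B' → . B] }):
  [B' → . B] has the dot before B: add [B → . ;], [B → . / T T], [B → . T]
  [B → . T] has the dot before T: add [T → . E / Y], [T → . T d], [T → .]
  [T → . E / Y] has the dot before E: add [E → .], [E → . c / B]
No further items can be added.

I₀ = { [B → . / T T], [B → . ;], [B → . T], [B' → . B], [E → . c / B], [E → .], [T → . E / Y], [T → . T d], [T → .] }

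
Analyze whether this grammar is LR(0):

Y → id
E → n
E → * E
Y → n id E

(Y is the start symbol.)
A grammar is LR(0) if no state in the canonical LR(0) collection has:
  - both a shift item (dot before a terminal) and a complete item (shift-reduce conflict), or
  - two or more complete items (reduce-reduce conflict; the accept item [Y' → Y .] counts as a complete item here).

Augment with Y' → Y and build the canonical LR(0) collection (I0 = CLOSURE({[Y' → . Y]}), then GOTO on every symbol after a dot until no new states appear). It has 9 states:
  I0: { [Y → . id], [Y → . n id E], [Y' → . Y] }  — shift
  I1: { [Y' → Y .] }  — accept
  I2: { [Y → id .] }  — reduce
  I3: { [Y → n . id E] }  — shift
  I4: { [E → . * E], [E → . n], [Y → n id . E] }  — shift
  I5: { [E → * . E], [E → . * E], [E → . n] }  — shift
  I6: { [Y → n id E .] }  — reduce
  I7: { [E → n .] }  — reduce
  I8: { [E → * E .] }  — reduce

Every state is either a pure shift/goto state or contains exactly one complete item and nothing to shift — no conflicts. The grammar is LR(0).

Answer: Yes, the grammar is LR(0)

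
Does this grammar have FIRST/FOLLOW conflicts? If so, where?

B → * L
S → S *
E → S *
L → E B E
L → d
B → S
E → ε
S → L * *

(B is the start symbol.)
Nullable non-terminals: E.
FIRST sets used below: FIRST(S) = { '*', 'd' }

E: nullable alternative(s) E → ε; FOLLOW(E) = { $, '*', 'd' }
  E → S *: FIRST \ {ε} = { '*', 'd' } — overlaps FOLLOW(E) on { '*', 'd' }: CONFLICT
  E → ε: FIRST \ {ε} = { } — this is the only nullable alternative, skip

B, L, S have no nullable alternative, so no FIRST/FOLLOW check is needed there.

So the grammar has 1 FIRST/FOLLOW conflict (marked CONFLICT above).

Answer: Yes. E → S '*' with FOLLOW(E) on { '*', 'd' }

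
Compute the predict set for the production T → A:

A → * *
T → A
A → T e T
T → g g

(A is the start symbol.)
PREDICT(T → A) = (FIRST(RHS) \ {ε}) ∪ (FOLLOW(T) if ε ∈ FIRST(RHS), i.e. RHS ⇒* ε)
FIRST(A) = { '*', 'g' }
FIRST(A) = { '*', 'g' }
ε ∉ FIRST(A), so FOLLOW(T) is not added.
PREDICT(T → A) = { '*', 'g' }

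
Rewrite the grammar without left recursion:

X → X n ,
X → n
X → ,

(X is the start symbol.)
X → n X'
X → , X'
X' → n , X'
X' → ε

X is directly left-recursive. The standard transformation for
  A → A α₁ | ... | A α_m | β₁ | ... | β_n
is
  A  → β₁ A' | ... | β_n A'
  A' → α₁ A' | ... | α_m A' | ε

X → n becomes X → n X'
X → , becomes X → , X'
X → X n , becomes X' → n , X'
Add X' → ε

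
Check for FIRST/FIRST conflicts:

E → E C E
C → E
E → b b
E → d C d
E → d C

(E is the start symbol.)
FIRST sets of the non-terminals at (or reachable through a nullable prefix from) the front of some alternative:
  FIRST(E) = { 'b', 'd' }

Productions for E:
  E → E C E: FIRST = { 'b', 'd' }
  E → b b: FIRST = { 'b' }
  E → d C d: FIRST = { 'd' }
  E → d C: FIRST = { 'd' }
C has only one production, so no FIRST/FIRST conflict is possible there.

Conflict for E: E → E C E and E → b b
  Overlap: { 'b' }
Conflict for E: E → E C E and E → d C d
  Overlap: { 'd' }
Conflict for E: E → E C E and E → d C
  Overlap: { 'd' }
Conflict for E: E → d C d and E → d C
  Overlap: { 'd' }

Answer: Yes. E → E C E / E → b b on { 'b' }; E → E C E / E → d C d on { 'd' }; E → E C E / E → d C on { 'd' }; E → d C d / E → d C on { 'd' }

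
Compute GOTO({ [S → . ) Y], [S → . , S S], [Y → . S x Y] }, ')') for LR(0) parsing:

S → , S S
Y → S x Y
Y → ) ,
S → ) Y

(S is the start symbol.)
{ [S → ) . Y], [S → . ) Y], [S → . , S S], [Y → . ) ,], [Y → . S x Y] }

GOTO(I, ')') = CLOSURE({ [A → αX.β] : [A → α.Xβ] ∈ I, X = ')' })

Items with dot before ')', with the dot advanced:
  [S → . ) Y] → [S → ) . Y]
Closure of the advanced items:
  [S → ) . Y] has the dot before Y: add [Y → . S x Y], [Y → . ) ,]
  [Y → . S x Y] has the dot before S: add [S → . , S S], [S → . ) Y]

GOTO = { [S → ) . Y], [S → . ) Y], [S → . , S S], [Y → . ) ,], [Y → . S x Y] }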